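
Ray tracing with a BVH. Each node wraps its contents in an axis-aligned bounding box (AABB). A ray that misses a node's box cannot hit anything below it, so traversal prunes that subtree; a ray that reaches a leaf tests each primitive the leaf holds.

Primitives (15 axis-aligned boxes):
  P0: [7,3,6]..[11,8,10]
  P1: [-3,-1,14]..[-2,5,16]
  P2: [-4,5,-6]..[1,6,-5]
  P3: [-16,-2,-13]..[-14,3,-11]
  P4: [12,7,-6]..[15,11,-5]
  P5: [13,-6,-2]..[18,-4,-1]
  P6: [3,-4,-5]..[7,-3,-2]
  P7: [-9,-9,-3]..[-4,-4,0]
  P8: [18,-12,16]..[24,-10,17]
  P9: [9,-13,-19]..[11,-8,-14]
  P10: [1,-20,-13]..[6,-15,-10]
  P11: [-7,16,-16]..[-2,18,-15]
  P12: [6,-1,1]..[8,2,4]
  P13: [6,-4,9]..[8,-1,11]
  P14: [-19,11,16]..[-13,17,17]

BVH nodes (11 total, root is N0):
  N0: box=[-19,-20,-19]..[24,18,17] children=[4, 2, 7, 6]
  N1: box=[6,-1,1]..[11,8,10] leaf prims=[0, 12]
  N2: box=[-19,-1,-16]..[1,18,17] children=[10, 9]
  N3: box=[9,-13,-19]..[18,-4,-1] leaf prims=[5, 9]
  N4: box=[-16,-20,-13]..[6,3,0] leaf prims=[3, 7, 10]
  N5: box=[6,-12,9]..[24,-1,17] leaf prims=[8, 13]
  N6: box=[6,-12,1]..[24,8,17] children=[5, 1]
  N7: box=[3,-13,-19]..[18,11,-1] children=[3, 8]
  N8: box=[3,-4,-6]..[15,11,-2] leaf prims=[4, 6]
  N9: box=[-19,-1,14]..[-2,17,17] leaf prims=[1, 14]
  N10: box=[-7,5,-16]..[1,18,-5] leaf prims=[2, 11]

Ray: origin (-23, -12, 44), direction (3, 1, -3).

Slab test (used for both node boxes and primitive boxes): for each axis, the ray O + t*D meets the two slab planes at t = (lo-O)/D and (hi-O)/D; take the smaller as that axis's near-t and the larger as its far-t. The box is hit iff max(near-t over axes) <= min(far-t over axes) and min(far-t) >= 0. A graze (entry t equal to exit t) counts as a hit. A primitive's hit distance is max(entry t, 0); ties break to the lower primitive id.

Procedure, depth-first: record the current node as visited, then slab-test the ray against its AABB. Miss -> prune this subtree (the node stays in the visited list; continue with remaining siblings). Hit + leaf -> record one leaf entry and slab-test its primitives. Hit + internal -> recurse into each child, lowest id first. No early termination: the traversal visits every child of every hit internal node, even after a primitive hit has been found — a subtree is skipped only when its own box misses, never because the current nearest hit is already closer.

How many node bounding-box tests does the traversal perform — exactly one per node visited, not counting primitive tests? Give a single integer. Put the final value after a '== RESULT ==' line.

Walk:
N0 x:[4/3,47/3] y:[-8,30] z:[9,21] -> hit [9,47/3], descend [2, 4, 6, 7]
  N2 x:[4/3,8] y:[11,30] z:[9,20] -> miss, prune
  N4 x:[7/3,29/3] y:[-8,15] z:[44/3,19] -> miss, prune
  N6 x:[29/3,47/3] y:[0,20] z:[9,43/3] -> hit [29/3,43/3], descend [1, 5]
    N1 x:[29/3,34/3] y:[11,20] z:[34/3,43/3] -> hit [34/3,34/3] leaf, test {P0(miss), P12(miss)}
    N5 x:[29/3,47/3] y:[0,11] z:[9,35/3] -> hit [29/3,11] leaf, test {P8(miss), P13(miss)}
  N7 x:[26/3,41/3] y:[-1,23] z:[15,21] -> miss, prune

order=[0, 2, 4, 6, 1, 5, 7]  |boxes|=7  |leaves|=2  hit=miss

== RESULT ==
7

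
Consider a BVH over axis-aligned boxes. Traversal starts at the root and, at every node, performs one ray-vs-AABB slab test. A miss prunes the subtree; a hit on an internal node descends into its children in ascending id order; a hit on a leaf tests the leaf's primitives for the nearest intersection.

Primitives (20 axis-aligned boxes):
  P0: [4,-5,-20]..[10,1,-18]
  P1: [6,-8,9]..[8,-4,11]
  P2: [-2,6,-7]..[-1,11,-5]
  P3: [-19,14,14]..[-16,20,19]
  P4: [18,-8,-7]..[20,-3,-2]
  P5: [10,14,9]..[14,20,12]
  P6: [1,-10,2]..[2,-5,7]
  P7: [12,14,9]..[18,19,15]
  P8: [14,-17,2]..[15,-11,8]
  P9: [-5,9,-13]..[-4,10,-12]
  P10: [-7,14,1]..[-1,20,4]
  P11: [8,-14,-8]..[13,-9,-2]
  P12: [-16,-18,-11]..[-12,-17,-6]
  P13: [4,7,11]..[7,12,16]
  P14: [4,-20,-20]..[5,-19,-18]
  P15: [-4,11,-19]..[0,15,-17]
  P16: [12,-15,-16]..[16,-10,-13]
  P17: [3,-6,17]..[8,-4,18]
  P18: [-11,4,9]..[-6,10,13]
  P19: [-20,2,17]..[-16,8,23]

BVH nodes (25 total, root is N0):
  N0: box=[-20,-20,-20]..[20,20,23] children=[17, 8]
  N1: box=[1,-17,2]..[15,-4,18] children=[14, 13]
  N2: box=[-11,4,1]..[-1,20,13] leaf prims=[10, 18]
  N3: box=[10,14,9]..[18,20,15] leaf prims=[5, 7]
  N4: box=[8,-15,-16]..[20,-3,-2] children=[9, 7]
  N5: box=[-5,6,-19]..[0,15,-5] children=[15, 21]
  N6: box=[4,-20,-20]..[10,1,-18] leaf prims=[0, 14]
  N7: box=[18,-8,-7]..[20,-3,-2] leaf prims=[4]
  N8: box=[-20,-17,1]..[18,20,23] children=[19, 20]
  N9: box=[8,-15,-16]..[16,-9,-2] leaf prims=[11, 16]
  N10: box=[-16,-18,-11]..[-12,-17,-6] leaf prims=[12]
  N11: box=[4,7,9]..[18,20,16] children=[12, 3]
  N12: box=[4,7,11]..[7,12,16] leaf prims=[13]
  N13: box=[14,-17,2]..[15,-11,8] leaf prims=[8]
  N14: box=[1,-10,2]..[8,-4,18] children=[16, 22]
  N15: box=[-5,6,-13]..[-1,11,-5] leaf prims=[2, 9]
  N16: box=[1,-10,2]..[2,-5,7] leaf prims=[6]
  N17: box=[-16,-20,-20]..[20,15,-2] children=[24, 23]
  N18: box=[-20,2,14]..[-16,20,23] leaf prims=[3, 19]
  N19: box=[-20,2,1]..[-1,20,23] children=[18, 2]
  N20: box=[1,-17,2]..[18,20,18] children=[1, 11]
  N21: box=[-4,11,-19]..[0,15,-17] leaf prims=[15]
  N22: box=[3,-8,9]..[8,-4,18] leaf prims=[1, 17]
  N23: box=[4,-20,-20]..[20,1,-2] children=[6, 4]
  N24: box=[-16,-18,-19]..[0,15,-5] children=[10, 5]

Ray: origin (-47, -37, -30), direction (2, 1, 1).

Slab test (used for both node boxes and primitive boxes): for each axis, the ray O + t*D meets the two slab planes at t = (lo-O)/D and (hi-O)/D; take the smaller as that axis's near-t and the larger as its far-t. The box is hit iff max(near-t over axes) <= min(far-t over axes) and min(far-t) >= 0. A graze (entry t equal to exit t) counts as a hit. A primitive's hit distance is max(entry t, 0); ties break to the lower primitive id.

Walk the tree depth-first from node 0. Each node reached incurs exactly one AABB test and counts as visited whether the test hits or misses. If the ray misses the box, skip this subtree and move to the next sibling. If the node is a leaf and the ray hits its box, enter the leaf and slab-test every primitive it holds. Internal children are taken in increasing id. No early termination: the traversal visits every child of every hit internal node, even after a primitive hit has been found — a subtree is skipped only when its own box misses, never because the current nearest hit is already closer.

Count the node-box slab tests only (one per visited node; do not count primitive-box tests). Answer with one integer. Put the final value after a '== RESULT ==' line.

Walk:
N0 x:[27/2,67/2] y:[17,57] z:[10,53] -> hit [17,67/2], descend [8, 17]
  N8 x:[27/2,65/2] y:[20,57] z:[31,53] -> hit [31,65/2], descend [19, 20]
    N19 x:[27/2,23] y:[39,57] z:[31,53] -> miss, prune
    N20 x:[24,65/2] y:[20,57] z:[32,48] -> hit [32,65/2], descend [1, 11]
      N1 x:[24,31] y:[20,33] z:[32,48] -> miss, prune
      N11 x:[51/2,65/2] y:[44,57] z:[39,46] -> miss, prune
  N17 x:[31/2,67/2] y:[17,52] z:[10,28] -> hit [17,28], descend [23, 24]
    N23 x:[51/2,67/2] y:[17,38] z:[10,28] -> hit [51/2,28], descend [4, 6]
      N4 x:[55/2,67/2] y:[22,34] z:[14,28] -> hit [55/2,28], descend [7, 9]
        N7 x:[65/2,67/2] y:[29,34] z:[23,28] -> miss, prune
        N9 x:[55/2,63/2] y:[22,28] z:[14,28] -> hit [55/2,28] leaf, test {P11@t=55/2, P16(miss)}
      N6 x:[51/2,57/2] y:[17,38] z:[10,12] -> miss, prune
    N24 x:[31/2,47/2] y:[19,52] z:[11,25] -> hit [19,47/2], descend [5, 10]
      N5 x:[21,47/2] y:[43,52] z:[11,25] -> miss, prune
      N10 x:[31/2,35/2] y:[19,20] z:[19,24] -> miss, prune

Summary -> nodes [0, 8, 19, 20, 1, 11, 17, 23, 4, 7, 9, 6, 24, 5, 10]; box-tests=15; leaf-entries=1; first=P11

== RESULT ==
15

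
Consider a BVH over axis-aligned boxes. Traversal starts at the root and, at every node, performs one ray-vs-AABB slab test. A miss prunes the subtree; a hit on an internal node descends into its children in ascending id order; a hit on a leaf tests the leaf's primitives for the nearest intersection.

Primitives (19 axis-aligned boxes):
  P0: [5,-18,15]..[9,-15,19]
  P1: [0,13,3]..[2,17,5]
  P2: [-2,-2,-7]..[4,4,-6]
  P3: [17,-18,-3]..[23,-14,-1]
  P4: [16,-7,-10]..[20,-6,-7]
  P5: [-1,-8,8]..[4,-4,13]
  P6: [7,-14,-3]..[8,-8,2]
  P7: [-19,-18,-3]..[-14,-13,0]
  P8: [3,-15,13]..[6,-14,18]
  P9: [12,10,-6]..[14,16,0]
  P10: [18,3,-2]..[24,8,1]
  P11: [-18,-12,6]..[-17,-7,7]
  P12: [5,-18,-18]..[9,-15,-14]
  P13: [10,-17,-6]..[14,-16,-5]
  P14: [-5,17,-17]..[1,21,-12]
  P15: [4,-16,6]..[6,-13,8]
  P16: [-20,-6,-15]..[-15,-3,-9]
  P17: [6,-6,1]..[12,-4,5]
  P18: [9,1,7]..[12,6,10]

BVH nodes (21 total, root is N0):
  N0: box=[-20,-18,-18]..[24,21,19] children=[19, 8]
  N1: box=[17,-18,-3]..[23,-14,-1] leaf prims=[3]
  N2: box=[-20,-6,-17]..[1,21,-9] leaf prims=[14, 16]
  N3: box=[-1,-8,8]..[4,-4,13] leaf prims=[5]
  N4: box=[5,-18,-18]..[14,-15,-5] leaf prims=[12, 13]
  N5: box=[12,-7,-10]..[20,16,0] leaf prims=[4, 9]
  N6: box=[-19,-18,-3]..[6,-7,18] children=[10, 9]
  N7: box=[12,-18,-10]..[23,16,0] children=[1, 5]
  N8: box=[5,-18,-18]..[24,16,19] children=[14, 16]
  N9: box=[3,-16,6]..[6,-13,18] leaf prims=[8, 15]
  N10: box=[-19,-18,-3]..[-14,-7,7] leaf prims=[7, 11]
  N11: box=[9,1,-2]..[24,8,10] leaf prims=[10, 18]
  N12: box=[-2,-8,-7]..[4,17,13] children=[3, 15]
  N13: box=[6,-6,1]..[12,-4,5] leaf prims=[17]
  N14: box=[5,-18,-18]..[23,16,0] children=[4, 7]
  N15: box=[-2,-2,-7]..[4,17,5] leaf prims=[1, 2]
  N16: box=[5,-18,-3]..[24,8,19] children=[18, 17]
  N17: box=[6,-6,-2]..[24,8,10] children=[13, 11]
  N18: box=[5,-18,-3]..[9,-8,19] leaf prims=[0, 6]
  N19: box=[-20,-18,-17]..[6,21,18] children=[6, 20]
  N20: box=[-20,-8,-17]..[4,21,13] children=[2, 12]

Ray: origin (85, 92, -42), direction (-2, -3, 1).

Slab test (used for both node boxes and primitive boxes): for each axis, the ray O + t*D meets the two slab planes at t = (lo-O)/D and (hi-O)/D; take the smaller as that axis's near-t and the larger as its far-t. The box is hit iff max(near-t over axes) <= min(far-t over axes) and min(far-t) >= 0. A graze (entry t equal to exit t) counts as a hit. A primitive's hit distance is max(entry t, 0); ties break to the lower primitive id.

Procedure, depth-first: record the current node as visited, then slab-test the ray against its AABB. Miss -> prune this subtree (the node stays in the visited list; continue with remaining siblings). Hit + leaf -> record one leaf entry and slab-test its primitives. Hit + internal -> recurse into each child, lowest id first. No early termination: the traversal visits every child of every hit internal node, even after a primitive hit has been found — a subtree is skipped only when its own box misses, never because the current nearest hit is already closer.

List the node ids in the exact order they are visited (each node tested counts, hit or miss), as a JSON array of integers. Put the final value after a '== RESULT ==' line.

Trace the traversal:
N0 x:[61/2,105/2] y:[71/3,110/3] z:[24,61] -> hit [61/2,110/3], descend [8, 19]
  N8 x:[61/2,40] y:[76/3,110/3] z:[24,61] -> hit [61/2,110/3], descend [14, 16]
    N14 x:[31,40] y:[76/3,110/3] z:[24,42] -> hit [31,110/3], descend [4, 7]
      N4 x:[71/2,40] y:[107/3,110/3] z:[24,37] -> hit [107/3,110/3] leaf, test {P12(miss), P13@t=36}
      N7 x:[31,73/2] y:[76/3,110/3] z:[32,42] -> hit [32,73/2], descend [1, 5]
        N1 x:[31,34] y:[106/3,110/3] z:[39,41] -> miss, prune
        N5 x:[65/2,73/2] y:[76/3,33] z:[32,42] -> hit [65/2,33] leaf, test {P4@t=98/3, P9(miss)}
    N16 x:[61/2,40] y:[28,110/3] z:[39,61] -> miss, prune
  N19 x:[79/2,105/2] y:[71/3,110/3] z:[25,60] -> miss, prune

Visited [0, 8, 14, 4, 7, 1, 5, 16, 19]. Tests: 9 box, 2 leaf. Nearest: P4.

== RESULT ==
[0, 8, 14, 4, 7, 1, 5, 16, 19]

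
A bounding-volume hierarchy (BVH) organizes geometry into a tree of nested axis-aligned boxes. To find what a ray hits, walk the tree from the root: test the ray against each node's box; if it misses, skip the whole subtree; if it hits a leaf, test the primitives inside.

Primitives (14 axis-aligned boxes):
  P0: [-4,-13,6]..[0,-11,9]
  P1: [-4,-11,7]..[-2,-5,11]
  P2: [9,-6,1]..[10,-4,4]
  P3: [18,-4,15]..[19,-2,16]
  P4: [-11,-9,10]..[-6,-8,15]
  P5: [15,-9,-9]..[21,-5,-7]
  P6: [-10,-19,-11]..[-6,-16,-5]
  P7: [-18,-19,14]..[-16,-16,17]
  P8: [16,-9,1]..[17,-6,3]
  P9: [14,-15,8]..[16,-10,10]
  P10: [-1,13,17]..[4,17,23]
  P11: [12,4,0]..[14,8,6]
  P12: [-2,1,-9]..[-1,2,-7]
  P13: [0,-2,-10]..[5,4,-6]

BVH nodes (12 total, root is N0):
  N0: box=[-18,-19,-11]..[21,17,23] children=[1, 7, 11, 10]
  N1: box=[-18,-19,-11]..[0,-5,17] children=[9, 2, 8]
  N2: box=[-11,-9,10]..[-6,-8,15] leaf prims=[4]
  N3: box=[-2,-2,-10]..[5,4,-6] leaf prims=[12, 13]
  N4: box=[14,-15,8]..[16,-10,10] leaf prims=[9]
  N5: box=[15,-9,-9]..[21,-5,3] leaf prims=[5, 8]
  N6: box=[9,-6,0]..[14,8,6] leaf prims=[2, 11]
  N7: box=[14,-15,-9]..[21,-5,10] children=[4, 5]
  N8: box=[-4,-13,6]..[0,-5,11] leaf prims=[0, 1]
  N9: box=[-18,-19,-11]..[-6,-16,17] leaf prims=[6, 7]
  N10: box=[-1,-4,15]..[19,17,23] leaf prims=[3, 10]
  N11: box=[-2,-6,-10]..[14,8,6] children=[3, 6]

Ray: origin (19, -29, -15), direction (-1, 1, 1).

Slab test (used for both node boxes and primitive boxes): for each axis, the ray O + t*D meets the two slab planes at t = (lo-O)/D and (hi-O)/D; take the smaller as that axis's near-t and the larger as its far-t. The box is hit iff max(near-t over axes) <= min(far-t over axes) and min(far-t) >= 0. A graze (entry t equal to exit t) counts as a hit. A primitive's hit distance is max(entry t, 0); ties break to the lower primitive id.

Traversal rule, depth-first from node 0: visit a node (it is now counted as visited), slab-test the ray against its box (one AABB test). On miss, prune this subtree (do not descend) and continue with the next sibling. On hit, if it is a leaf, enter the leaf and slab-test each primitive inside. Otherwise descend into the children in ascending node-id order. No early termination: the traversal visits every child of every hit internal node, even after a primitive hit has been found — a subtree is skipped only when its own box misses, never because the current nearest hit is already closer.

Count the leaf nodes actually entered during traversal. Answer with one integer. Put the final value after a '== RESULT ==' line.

Walk:
N0 x:[-2,37] y:[10,46] z:[4,38] -> hit [10,37], descend [1, 7, 10, 11]
  N1 x:[19,37] y:[10,24] z:[4,32] -> hit [19,24], descend [2, 8, 9]
    N2 x:[25,30] y:[20,21] z:[25,30] -> miss, prune
    N8 x:[19,23] y:[16,24] z:[21,26] -> hit [21,23] leaf, test {P0(miss), P1@t=22}
    N9 x:[25,37] y:[10,13] z:[4,32] -> miss, prune
  N7 x:[-2,5] y:[14,24] z:[6,25] -> miss, prune
  N10 x:[0,20] y:[25,46] z:[30,38] -> miss, prune
  N11 x:[5,21] y:[23,37] z:[5,21] -> miss, prune

Visited [0, 1, 2, 8, 9, 7, 10, 11]. Tests: 8 box, 1 leaf. Nearest: P1.

== RESULT ==
1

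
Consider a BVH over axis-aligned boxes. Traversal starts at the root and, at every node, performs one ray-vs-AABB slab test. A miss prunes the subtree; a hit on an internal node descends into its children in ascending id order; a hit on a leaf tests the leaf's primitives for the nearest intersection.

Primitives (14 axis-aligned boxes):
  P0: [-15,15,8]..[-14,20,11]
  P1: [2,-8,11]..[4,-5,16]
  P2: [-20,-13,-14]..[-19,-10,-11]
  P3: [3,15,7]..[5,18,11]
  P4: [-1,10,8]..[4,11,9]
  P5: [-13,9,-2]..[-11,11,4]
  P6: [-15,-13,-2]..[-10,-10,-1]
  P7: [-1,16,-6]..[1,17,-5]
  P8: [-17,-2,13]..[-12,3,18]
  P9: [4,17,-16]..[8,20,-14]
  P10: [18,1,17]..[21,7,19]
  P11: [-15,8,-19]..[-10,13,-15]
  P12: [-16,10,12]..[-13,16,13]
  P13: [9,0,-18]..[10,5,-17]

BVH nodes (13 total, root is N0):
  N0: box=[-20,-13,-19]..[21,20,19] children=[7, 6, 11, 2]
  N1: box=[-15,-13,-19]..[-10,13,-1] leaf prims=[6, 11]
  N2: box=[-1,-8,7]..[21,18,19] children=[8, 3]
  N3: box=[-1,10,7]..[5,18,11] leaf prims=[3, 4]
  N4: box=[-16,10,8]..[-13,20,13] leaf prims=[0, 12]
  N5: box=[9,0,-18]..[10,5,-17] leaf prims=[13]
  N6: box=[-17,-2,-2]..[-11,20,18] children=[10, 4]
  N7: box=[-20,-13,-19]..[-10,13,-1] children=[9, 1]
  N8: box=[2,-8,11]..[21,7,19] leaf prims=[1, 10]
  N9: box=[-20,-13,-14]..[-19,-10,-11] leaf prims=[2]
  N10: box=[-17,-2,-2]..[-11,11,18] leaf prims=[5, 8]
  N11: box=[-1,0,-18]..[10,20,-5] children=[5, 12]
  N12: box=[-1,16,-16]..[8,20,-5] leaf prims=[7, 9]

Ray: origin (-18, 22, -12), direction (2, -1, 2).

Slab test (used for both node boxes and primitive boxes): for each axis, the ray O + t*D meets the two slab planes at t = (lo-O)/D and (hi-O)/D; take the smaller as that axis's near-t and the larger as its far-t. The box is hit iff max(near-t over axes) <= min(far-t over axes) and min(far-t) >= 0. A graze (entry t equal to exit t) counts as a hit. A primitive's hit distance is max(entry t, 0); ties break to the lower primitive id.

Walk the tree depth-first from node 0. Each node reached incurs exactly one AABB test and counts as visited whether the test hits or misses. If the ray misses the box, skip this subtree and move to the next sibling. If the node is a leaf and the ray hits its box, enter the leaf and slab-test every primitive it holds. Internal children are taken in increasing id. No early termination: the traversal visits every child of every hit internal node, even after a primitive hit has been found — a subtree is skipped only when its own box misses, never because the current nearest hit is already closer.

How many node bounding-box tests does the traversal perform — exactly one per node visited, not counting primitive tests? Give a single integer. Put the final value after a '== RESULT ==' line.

Trace the traversal:
N0 x:[-1,39/2] y:[2,35] z:[-7/2,31/2] -> hit [2,31/2], descend [2, 6, 7, 11]
  N2 x:[17/2,39/2] y:[4,30] z:[19/2,31/2] -> hit [19/2,31/2], descend [3, 8]
    N3 x:[17/2,23/2] y:[4,12] z:[19/2,23/2] -> hit [19/2,23/2] leaf, test {P3(miss), P4(miss)}
    N8 x:[10,39/2] y:[15,30] z:[23/2,31/2] -> hit [15,31/2] leaf, test {P1(miss), P10(miss)}
  N6 x:[1/2,7/2] y:[2,24] z:[5,15] -> miss, prune
  N7 x:[-1,4] y:[9,35] z:[-7/2,11/2] -> miss, prune
  N11 x:[17/2,14] y:[2,22] z:[-3,7/2] -> miss, prune

Visited [0, 2, 3, 8, 6, 7, 11]. Tests: 7 box, 2 leaf. Nearest: miss.

== RESULT ==
7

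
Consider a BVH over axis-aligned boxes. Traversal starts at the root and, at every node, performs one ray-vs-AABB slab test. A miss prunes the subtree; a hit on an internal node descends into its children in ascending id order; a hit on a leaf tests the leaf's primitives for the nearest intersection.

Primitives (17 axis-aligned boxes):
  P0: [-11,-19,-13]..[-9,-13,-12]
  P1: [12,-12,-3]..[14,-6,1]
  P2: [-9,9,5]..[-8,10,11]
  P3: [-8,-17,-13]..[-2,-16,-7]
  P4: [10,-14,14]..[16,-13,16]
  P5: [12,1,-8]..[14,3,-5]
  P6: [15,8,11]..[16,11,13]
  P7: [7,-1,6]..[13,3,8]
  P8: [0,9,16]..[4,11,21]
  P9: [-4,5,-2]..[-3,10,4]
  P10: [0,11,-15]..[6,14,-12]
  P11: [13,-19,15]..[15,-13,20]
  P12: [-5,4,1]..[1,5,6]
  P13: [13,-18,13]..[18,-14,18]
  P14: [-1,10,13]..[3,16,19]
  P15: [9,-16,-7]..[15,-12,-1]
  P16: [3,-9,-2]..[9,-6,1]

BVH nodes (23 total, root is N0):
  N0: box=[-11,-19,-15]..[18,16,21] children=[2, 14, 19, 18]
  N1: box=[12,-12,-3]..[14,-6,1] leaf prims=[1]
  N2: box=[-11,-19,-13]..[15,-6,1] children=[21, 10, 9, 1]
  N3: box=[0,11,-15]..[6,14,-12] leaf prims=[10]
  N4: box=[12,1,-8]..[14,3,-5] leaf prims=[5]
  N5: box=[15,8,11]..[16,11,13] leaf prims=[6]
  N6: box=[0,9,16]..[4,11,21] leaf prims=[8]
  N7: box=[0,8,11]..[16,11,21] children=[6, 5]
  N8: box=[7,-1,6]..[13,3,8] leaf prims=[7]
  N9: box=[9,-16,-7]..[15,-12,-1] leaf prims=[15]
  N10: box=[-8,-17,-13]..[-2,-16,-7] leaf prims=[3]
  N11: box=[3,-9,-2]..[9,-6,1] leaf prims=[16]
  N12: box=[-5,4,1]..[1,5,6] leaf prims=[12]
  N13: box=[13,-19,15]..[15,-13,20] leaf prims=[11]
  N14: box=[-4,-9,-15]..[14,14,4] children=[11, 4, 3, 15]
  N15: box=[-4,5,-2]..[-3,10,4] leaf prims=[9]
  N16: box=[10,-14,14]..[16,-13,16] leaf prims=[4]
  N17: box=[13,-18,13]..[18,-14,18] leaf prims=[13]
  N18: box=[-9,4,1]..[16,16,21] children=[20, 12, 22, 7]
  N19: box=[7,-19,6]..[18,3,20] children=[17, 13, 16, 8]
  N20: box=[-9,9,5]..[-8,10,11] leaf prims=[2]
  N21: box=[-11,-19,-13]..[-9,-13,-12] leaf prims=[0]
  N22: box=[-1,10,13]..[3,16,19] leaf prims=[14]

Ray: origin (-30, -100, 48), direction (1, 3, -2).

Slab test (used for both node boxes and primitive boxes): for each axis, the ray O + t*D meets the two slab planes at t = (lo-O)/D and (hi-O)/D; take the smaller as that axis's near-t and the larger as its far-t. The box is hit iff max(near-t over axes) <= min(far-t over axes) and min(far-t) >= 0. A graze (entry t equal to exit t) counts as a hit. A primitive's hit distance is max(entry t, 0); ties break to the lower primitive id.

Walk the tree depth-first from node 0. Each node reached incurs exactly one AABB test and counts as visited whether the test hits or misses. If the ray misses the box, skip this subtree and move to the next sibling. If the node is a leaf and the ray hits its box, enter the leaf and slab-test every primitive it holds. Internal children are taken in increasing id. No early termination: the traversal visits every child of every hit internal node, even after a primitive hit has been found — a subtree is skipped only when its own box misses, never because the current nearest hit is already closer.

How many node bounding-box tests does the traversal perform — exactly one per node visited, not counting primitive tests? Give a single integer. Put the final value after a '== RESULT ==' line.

Trace the traversal:
N0 x:[19,48] y:[27,116/3] z:[27/2,63/2] -> hit [27,63/2], descend [2, 14, 18, 19]
  N2 x:[19,45] y:[27,94/3] z:[47/2,61/2] -> hit [27,61/2], descend [1, 9, 10, 21]
    N1 x:[42,44] y:[88/3,94/3] z:[47/2,51/2] -> miss, prune
    N9 x:[39,45] y:[28,88/3] z:[49/2,55/2] -> miss, prune
    N10 x:[22,28] y:[83/3,28] z:[55/2,61/2] -> hit [83/3,28] leaf, test {P3@t=83/3}
    N21 x:[19,21] y:[27,29] z:[30,61/2] -> miss, prune
  N14 x:[26,44] y:[91/3,38] z:[22,63/2] -> hit [91/3,63/2], descend [3, 4, 11, 15]
    N3 x:[30,36] y:[37,38] z:[30,63/2] -> miss, prune
    N4 x:[42,44] y:[101/3,103/3] z:[53/2,28] -> miss, prune
    N11 x:[33,39] y:[91/3,94/3] z:[47/2,25] -> miss, prune
    N15 x:[26,27] y:[35,110/3] z:[22,25] -> miss, prune
  N18 x:[21,46] y:[104/3,116/3] z:[27/2,47/2] -> miss, prune
  N19 x:[37,48] y:[27,103/3] z:[14,21] -> miss, prune

13 AABB tests over nodes [0, 2, 1, 9, 10, 21, 14, 3, 4, 11, 15, 18, 19]; 1 leaf entered; closest P3.

== RESULT ==
13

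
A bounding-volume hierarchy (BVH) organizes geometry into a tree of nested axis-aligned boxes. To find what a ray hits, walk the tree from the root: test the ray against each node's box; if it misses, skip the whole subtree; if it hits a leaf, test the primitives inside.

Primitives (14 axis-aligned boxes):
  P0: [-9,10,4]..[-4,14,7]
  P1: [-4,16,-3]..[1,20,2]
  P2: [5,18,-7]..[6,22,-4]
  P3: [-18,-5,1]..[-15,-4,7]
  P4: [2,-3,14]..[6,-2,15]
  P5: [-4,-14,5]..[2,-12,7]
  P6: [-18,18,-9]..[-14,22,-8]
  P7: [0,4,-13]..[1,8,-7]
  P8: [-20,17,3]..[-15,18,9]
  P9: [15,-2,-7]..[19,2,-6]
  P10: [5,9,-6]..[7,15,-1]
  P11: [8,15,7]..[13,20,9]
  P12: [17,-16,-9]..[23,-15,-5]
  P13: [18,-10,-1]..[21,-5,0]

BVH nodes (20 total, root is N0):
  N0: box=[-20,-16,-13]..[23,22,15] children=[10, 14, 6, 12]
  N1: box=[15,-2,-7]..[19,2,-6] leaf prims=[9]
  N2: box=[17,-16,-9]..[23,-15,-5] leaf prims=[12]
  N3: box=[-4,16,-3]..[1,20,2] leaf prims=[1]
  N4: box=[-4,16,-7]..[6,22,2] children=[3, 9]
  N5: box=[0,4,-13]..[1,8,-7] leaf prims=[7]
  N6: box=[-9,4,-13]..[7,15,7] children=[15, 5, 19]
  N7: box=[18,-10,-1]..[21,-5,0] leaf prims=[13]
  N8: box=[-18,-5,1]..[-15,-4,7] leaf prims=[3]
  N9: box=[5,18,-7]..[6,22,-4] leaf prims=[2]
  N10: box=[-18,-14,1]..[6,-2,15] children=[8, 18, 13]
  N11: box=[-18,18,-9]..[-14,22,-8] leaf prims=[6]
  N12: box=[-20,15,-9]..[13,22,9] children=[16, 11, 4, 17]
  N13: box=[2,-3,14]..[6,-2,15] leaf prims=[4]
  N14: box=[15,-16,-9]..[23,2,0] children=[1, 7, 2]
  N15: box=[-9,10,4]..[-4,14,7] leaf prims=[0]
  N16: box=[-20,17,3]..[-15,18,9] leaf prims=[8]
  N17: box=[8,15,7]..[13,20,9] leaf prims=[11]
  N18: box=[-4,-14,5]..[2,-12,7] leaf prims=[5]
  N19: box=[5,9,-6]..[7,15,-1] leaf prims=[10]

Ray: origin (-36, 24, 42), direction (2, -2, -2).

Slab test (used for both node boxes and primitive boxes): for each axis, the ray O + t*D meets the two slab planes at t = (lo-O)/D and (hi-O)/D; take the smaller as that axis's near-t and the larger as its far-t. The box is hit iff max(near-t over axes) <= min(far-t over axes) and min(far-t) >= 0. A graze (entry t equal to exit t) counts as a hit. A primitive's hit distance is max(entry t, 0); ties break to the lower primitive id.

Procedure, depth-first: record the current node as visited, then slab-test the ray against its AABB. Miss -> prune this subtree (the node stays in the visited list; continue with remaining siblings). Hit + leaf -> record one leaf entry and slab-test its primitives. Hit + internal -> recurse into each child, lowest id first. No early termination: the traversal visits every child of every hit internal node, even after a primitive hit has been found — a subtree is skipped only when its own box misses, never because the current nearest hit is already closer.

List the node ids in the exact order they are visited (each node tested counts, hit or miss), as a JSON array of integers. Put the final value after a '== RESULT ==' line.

Walk:
N0 x:[8,59/2] y:[1,20] z:[27/2,55/2] -> hit [27/2,20], descend [6, 10, 12, 14]
  N6 x:[27/2,43/2] y:[9/2,10] z:[35/2,55/2] -> miss, prune
  N10 x:[9,21] y:[13,19] z:[27/2,41/2] -> hit [27/2,19], descend [8, 13, 18]
    N8 x:[9,21/2] y:[14,29/2] z:[35/2,41/2] -> miss, prune
    N13 x:[19,21] y:[13,27/2] z:[27/2,14] -> miss, prune
    N18 x:[16,19] y:[18,19] z:[35/2,37/2] -> hit [18,37/2] leaf, test {P5@t=18}
  N12 x:[8,49/2] y:[1,9/2] z:[33/2,51/2] -> miss, prune
  N14 x:[51/2,59/2] y:[11,20] z:[21,51/2] -> miss, prune

Visited [0, 6, 10, 8, 13, 18, 12, 14]. Tests: 8 box, 1 leaf. Nearest: P5.

== RESULT ==
[0, 6, 10, 8, 13, 18, 12, 14]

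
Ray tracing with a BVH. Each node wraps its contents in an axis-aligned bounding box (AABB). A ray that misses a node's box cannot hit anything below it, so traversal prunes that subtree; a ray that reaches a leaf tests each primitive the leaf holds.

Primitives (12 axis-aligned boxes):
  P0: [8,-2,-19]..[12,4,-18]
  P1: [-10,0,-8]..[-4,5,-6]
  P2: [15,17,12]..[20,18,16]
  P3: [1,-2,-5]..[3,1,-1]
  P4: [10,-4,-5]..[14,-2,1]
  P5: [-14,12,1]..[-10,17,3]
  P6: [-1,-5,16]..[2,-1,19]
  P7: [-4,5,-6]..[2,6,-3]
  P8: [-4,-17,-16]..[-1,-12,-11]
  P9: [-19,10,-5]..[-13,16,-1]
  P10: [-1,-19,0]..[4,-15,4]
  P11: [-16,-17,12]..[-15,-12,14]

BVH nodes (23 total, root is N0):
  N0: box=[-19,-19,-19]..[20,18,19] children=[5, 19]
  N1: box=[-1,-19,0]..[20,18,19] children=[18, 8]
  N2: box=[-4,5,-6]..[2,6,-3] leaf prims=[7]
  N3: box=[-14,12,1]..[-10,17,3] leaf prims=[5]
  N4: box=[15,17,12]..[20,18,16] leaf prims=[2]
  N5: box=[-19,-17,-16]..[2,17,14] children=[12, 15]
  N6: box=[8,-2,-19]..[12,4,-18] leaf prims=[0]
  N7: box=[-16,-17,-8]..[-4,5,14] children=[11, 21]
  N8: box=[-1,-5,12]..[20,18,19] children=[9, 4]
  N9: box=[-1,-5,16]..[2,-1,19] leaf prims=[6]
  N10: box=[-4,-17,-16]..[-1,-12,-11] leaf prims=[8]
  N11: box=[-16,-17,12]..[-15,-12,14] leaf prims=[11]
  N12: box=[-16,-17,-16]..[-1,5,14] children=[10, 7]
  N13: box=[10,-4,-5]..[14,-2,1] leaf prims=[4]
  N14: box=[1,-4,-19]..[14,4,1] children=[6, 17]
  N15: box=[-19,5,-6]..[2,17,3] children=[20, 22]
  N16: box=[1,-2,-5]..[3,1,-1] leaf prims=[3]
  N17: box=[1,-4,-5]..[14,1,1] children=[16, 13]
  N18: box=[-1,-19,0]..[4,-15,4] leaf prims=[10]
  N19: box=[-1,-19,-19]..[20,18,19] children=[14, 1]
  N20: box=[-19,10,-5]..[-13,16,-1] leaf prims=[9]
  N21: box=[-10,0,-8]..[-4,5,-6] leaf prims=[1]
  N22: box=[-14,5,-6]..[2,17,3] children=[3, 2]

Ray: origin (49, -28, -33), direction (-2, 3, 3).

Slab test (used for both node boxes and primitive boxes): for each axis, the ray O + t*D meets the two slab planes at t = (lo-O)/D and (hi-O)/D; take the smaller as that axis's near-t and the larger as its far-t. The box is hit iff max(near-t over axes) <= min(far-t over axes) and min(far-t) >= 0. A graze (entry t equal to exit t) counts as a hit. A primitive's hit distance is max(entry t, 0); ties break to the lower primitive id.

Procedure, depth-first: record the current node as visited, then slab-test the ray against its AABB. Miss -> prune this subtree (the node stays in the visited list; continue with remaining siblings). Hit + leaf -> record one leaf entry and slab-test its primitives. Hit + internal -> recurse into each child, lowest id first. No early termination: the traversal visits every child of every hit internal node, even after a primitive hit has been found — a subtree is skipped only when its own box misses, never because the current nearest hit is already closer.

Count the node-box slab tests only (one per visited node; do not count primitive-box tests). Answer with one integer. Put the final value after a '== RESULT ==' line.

Walk:
N0 x:[29/2,34] y:[3,46/3] z:[14/3,52/3] -> hit [29/2,46/3], descend [5, 19]
  N5 x:[47/2,34] y:[11/3,15] z:[17/3,47/3] -> miss, prune
  N19 x:[29/2,25] y:[3,46/3] z:[14/3,52/3] -> hit [29/2,46/3], descend [1, 14]
    N1 x:[29/2,25] y:[3,46/3] z:[11,52/3] -> hit [29/2,46/3], descend [8, 18]
      N8 x:[29/2,25] y:[23/3,46/3] z:[15,52/3] -> hit [15,46/3], descend [4, 9]
        N4 x:[29/2,17] y:[15,46/3] z:[15,49/3] -> hit [15,46/3] leaf, test {P2@t=15}
        N9 x:[47/2,25] y:[23/3,9] z:[49/3,52/3] -> miss, prune
      N18 x:[45/2,25] y:[3,13/3] z:[11,37/3] -> miss, prune
    N14 x:[35/2,24] y:[8,32/3] z:[14/3,34/3] -> miss, prune

order=[0, 5, 19, 1, 8, 4, 9, 18, 14]  |boxes|=9  |leaves|=1  hit=P2

== RESULT ==
9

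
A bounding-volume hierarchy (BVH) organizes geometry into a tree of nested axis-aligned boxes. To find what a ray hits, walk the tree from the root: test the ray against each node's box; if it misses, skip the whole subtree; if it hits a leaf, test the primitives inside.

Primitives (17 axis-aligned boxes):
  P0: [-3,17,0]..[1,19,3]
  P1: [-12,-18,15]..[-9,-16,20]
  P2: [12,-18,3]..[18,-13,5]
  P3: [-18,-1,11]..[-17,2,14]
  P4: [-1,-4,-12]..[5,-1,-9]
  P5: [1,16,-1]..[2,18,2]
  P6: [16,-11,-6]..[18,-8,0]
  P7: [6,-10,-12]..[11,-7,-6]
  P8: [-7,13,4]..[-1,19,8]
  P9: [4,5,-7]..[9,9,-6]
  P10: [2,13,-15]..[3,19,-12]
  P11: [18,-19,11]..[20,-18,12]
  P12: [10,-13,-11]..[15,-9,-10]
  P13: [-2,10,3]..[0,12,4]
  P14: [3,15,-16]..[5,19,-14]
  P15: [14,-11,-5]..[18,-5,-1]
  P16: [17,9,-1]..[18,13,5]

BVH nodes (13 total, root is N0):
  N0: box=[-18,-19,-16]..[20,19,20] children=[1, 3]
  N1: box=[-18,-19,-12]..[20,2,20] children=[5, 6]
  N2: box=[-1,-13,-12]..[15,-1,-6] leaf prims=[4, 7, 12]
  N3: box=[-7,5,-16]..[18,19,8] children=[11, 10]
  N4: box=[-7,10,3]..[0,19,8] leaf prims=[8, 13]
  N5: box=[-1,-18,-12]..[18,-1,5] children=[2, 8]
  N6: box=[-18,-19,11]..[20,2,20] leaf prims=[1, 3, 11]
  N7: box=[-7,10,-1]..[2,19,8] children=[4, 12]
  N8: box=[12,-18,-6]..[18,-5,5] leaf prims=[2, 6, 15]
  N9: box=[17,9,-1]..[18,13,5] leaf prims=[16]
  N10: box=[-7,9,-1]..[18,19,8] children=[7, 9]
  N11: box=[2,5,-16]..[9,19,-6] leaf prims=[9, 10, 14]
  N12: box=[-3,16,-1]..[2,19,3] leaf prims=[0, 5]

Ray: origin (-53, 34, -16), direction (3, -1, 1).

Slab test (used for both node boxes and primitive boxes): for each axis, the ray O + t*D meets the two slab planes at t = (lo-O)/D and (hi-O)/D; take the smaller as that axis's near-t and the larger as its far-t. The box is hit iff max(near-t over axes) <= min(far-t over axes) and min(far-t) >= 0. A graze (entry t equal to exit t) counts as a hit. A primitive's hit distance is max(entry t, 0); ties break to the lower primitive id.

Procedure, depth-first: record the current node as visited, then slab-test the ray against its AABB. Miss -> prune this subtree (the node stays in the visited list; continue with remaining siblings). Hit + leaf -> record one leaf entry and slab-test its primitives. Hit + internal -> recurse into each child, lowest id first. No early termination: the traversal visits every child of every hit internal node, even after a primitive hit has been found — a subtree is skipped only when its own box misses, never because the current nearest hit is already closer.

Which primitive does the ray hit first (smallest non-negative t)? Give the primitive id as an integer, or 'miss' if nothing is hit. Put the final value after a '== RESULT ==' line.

Walk:
N0 x:[35/3,73/3] y:[15,53] z:[0,36] -> hit [15,73/3], descend [1, 3]
  N1 x:[35/3,73/3] y:[32,53] z:[4,36] -> miss, prune
  N3 x:[46/3,71/3] y:[15,29] z:[0,24] -> hit [46/3,71/3], descend [10, 11]
    N10 x:[46/3,71/3] y:[15,25] z:[15,24] -> hit [46/3,71/3], descend [7, 9]
      N7 x:[46/3,55/3] y:[15,24] z:[15,24] -> hit [46/3,55/3], descend [4, 12]
        N4 x:[46/3,53/3] y:[15,24] z:[19,24] -> miss, prune
        N12 x:[50/3,55/3] y:[15,18] z:[15,19] -> hit [50/3,18] leaf, test {P0@t=50/3, P5@t=18}
      N9 x:[70/3,71/3] y:[21,25] z:[15,21] -> miss, prune
    N11 x:[55/3,62/3] y:[15,29] z:[0,10] -> miss, prune

Summary -> nodes [0, 1, 3, 10, 7, 4, 12, 9, 11]; box-tests=9; leaf-entries=1; first=P0

== RESULT ==
0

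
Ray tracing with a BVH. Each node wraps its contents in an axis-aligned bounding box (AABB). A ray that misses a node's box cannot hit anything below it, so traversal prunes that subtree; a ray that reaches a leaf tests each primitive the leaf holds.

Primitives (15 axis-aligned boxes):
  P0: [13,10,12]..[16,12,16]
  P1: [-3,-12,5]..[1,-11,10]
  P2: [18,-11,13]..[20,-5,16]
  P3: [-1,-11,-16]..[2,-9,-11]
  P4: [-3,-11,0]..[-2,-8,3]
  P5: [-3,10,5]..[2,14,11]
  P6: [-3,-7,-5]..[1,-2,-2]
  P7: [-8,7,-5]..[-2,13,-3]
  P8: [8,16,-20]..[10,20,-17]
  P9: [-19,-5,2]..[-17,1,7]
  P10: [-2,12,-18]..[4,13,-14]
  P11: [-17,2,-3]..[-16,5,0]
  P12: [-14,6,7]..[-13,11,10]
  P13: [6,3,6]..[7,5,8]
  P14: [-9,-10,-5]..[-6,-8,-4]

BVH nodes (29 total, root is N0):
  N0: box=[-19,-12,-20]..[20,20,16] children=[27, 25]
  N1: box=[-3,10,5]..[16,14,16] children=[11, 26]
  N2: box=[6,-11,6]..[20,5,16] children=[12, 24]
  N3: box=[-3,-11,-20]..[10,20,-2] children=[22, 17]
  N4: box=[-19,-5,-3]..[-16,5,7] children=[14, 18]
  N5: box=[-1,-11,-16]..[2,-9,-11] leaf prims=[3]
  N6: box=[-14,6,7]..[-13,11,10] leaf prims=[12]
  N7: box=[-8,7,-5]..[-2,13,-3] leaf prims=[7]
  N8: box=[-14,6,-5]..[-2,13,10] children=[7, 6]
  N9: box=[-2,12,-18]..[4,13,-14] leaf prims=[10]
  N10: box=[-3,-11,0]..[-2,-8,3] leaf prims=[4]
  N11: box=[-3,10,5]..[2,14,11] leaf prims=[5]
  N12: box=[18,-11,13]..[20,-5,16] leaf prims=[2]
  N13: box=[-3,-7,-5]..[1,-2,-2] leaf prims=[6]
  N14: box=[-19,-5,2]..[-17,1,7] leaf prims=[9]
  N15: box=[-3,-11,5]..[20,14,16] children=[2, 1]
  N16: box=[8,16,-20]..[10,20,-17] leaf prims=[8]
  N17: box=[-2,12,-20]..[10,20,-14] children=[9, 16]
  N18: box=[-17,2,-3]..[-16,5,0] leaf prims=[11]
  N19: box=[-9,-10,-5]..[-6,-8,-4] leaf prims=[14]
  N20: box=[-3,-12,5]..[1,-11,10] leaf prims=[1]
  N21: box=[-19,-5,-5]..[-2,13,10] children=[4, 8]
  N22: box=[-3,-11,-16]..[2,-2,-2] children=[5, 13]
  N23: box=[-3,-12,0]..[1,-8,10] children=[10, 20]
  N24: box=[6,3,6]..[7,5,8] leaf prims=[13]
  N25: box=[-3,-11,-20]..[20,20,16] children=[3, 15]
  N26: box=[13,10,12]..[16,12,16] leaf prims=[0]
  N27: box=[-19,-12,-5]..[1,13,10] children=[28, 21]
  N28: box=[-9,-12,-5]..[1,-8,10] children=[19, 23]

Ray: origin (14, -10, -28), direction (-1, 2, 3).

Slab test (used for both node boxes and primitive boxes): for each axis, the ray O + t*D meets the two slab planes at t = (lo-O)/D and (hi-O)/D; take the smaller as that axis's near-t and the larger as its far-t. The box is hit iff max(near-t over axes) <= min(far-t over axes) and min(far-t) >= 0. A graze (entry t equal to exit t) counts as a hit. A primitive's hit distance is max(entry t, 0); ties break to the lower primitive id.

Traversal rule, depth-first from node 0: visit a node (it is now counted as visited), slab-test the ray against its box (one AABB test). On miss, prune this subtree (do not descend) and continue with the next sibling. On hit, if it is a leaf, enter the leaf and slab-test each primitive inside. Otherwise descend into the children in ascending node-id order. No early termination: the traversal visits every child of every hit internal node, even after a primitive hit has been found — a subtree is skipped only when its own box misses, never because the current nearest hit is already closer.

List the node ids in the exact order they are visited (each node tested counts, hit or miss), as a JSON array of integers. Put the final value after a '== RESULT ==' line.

Walk:
N0 x:[-6,33] y:[-1,15] z:[8/3,44/3] -> hit [8/3,44/3], descend [25, 27]
  N25 x:[-6,17] y:[-1/2,15] z:[8/3,44/3] -> hit [8/3,44/3], descend [3, 15]
    N3 x:[4,17] y:[-1/2,15] z:[8/3,26/3] -> hit [4,26/3], descend [17, 22]
      N17 x:[4,16] y:[11,15] z:[8/3,14/3] -> miss, prune
      N22 x:[12,17] y:[-1/2,4] z:[4,26/3] -> miss, prune
    N15 x:[-6,17] y:[-1/2,12] z:[11,44/3] -> hit [11,12], descend [1, 2]
      N1 x:[-2,17] y:[10,12] z:[11,44/3] -> hit [11,12], descend [11, 26]
        N11 x:[12,17] y:[10,12] z:[11,13] -> hit [12,12] leaf, test {P5@t=12}
        N26 x:[-2,1] y:[10,11] z:[40/3,44/3] -> miss, prune
      N2 x:[-6,8] y:[-1/2,15/2] z:[34/3,44/3] -> miss, prune
  N27 x:[13,33] y:[-1,23/2] z:[23/3,38/3] -> miss, prune

Visited [0, 25, 3, 17, 22, 15, 1, 11, 26, 2, 27]. Tests: 11 box, 1 leaf. Nearest: P5.

== RESULT ==
[0, 25, 3, 17, 22, 15, 1, 11, 26, 2, 27]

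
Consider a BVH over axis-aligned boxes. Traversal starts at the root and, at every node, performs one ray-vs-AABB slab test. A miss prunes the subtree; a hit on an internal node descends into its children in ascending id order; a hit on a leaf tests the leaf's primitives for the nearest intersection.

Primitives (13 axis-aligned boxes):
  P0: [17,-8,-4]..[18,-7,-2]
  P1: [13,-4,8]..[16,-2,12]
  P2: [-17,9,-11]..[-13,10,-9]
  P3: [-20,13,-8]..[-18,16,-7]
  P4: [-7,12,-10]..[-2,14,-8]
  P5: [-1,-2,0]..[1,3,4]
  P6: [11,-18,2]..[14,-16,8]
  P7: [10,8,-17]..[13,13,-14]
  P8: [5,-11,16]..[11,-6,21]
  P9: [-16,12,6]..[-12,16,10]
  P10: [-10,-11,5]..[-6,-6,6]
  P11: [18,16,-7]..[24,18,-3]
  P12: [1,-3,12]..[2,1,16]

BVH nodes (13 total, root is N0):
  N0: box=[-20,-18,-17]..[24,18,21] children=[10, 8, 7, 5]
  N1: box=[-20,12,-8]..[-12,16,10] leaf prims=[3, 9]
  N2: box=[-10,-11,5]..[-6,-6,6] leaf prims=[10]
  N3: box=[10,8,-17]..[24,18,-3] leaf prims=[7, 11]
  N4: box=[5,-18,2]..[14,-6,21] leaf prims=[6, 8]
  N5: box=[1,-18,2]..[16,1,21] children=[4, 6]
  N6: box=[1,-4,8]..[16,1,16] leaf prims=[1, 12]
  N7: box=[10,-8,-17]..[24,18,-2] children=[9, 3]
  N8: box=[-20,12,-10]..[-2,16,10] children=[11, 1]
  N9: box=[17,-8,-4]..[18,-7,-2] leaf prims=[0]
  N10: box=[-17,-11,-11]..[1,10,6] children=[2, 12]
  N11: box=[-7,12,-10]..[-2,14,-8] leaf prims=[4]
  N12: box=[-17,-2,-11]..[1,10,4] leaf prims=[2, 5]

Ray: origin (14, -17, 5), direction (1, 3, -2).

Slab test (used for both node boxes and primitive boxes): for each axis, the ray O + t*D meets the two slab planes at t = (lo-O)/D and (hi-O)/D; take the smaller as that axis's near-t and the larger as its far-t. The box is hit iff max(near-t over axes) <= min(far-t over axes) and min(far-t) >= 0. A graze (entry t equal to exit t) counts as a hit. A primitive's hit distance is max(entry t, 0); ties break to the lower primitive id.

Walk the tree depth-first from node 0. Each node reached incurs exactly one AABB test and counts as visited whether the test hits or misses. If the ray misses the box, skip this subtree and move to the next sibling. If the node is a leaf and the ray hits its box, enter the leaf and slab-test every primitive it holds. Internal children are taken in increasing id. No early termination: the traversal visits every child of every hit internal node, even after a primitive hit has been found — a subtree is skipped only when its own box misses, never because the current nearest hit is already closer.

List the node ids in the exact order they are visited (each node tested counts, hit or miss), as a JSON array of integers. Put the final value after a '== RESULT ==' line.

Walk:
N0 x:[-34,10] y:[-1/3,35/3] z:[-8,11] -> hit [-1/3,10], descend [5, 7, 8, 10]
  N5 x:[-13,2] y:[-1/3,6] z:[-8,3/2] -> hit [-1/3,3/2], descend [4, 6]
    N4 x:[-9,0] y:[-1/3,11/3] z:[-8,3/2] -> hit [-1/3,0] leaf, test {P6@t=0, P8(miss)}
    N6 x:[-13,2] y:[13/3,6] z:[-11/2,-3/2] -> miss, prune
  N7 x:[-4,10] y:[3,35/3] z:[7/2,11] -> hit [7/2,10], descend [3, 9]
    N3 x:[-4,10] y:[25/3,35/3] z:[4,11] -> hit [25/3,10] leaf, test {P7(miss), P11(miss)}
    N9 x:[3,4] y:[3,10/3] z:[7/2,9/2] -> miss, prune
  N8 x:[-34,-16] y:[29/3,11] z:[-5/2,15/2] -> miss, prune
  N10 x:[-31,-13] y:[2,9] z:[-1/2,8] -> miss, prune

order=[0, 5, 4, 6, 7, 3, 9, 8, 10]  |boxes|=9  |leaves|=2  hit=P6

== RESULT ==
[0, 5, 4, 6, 7, 3, 9, 8, 10]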